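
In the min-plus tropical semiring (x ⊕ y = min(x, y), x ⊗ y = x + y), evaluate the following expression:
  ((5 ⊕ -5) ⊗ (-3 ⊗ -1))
((5 ⊕ -5) ⊗ (-3 ⊗ -1)) = -9

Expand innermost to outermost. Recall ⊕ takes the minimum of its arguments and ⊗ takes their sum. Working out the expression ((5 ⊕ -5) ⊗ (-3 ⊗ -1)) gives -9.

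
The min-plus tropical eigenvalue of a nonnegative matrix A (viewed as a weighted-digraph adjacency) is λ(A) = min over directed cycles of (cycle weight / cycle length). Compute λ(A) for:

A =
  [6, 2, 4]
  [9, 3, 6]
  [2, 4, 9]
λ(A) = 3

Enumerate directed cycles and compute their means (weight / length). Sample:
  cycle 0 → 0: weight = 6, length = 1, mean = 6/1 ≈ 6.000
  cycle 1 → 1: weight = 3, length = 1, mean = 3/1 ≈ 3.000
  cycle 2 → 2: weight = 9, length = 1, mean = 9/1 ≈ 9.000
  cycle 0 → 1 → 0: weight = 11, length = 2, mean = 11/2 ≈ 5.500
  cycle 0 → 2 → 0: weight = 6, length = 2, mean = 6/2 ≈ 3.000
  cycle 1 → 0 → 1: weight = 11, length = 2, mean = 11/2 ≈ 5.500
Minimum mean = 3.000, attained e.g. along the cycle 1 → 1 with weight 3 and length 1. So λ(A) = 3/1 = 3.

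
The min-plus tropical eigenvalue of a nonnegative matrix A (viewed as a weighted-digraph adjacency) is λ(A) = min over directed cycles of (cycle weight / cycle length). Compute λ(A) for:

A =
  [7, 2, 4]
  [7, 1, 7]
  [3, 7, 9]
λ(A) = 1

Enumerate directed cycles and compute their means (weight / length). Sample:
  cycle 0 → 0: weight = 7, length = 1, mean = 7/1 ≈ 7.000
  cycle 1 → 1: weight = 1, length = 1, mean = 1/1 ≈ 1.000
  cycle 2 → 2: weight = 9, length = 1, mean = 9/1 ≈ 9.000
  cycle 0 → 1 → 0: weight = 9, length = 2, mean = 9/2 ≈ 4.500
  cycle 0 → 2 → 0: weight = 7, length = 2, mean = 7/2 ≈ 3.500
  cycle 1 → 0 → 1: weight = 9, length = 2, mean = 9/2 ≈ 4.500
Minimum mean = 1.000, attained e.g. along the cycle 1 → 1 with weight 1 and length 1. So λ(A) = 1/1 = 1.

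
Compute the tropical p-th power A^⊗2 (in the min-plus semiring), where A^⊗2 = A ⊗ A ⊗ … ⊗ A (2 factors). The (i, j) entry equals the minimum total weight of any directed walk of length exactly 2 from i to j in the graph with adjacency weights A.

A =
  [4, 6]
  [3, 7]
A^⊗2 =
  [8, 10]
  [7, 9]

Each entry (A^⊗2)_ij equals the minimum over all length-2 walks i = v_0 → v_1 → … → v_2 = j of Σ_t A[v_t][v_{t+1}]. For example, for (i, j) = (0, 1) we minimise over 2 possible intermediate vertex sequences; the minimum is 10, attained along the walk 0 → 0 → 1.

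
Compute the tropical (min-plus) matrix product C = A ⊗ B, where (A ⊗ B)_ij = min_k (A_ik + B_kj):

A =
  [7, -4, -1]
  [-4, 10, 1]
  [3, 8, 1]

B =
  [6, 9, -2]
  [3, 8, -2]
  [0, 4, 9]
A ⊗ B =
  [-1, 3, -6]
  [1, 5, -6]
  [1, 5, 1]

Apply the min-plus product entry-by-entry:
  C[0][0] = min over k of (A[0][0] + B[0][0] = 7 + 6 = 13, A[0][1] + B[1][0] = -4 + 3 = -1, A[0][2] + B[2][0] = -1 + 0 = -1) = -1 (attained at k = 1)
  C[0][1] = min over k of (A[0][0] + B[0][1] = 7 + 9 = 16, A[0][1] + B[1][1] = -4 + 8 = 4, A[0][2] + B[2][1] = -1 + 4 = 3) = 3 (attained at k = 2)
  C[0][2] = min over k of (A[0][0] + B[0][2] = 7 + -2 = 5, A[0][1] + B[1][2] = -4 + -2 = -6, A[0][2] + B[2][2] = -1 + 9 = 8) = -6 (attained at k = 1)
  C[1][0] = min over k of (A[1][0] + B[0][0] = -4 + 6 = 2, A[1][1] + B[1][0] = 10 + 3 = 13, A[1][2] + B[2][0] = 1 + 0 = 1) = 1 (attained at k = 2)
  C[1][1] = min over k of (A[1][0] + B[0][1] = -4 + 9 = 5, A[1][1] + B[1][1] = 10 + 8 = 18, A[1][2] + B[2][1] = 1 + 4 = 5) = 5 (attained at k = 0)
  C[1][2] = min over k of (A[1][0] + B[0][2] = -4 + -2 = -6, A[1][1] + B[1][2] = 10 + -2 = 8, A[1][2] + B[2][2] = 1 + 9 = 10) = -6 (attained at k = 0)
  C[2][0] = min over k of (A[2][0] + B[0][0] = 3 + 6 = 9, A[2][1] + B[1][0] = 8 + 3 = 11, A[2][2] + B[2][0] = 1 + 0 = 1) = 1 (attained at k = 2)
  C[2][1] = min over k of (A[2][0] + B[0][1] = 3 + 9 = 12, A[2][1] + B[1][1] = 8 + 8 = 16, A[2][2] + B[2][1] = 1 + 4 = 5) = 5 (attained at k = 2)
  C[2][2] = min over k of (A[2][0] + B[0][2] = 3 + -2 = 1, A[2][1] + B[1][2] = 8 + -2 = 6, A[2][2] + B[2][2] = 1 + 9 = 10) = 1 (attained at k = 0)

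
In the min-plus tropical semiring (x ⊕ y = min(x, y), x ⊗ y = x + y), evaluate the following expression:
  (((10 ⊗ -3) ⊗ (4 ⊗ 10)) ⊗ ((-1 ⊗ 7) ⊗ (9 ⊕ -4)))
(((10 ⊗ -3) ⊗ (4 ⊗ 10)) ⊗ ((-1 ⊗ 7) ⊗ (9 ⊕ -4))) = 23

Expand innermost to outermost. Recall ⊕ takes the minimum of its arguments and ⊗ takes their sum. Working out the expression (((10 ⊗ -3) ⊗ (4 ⊗ 10)) ⊗ ((-1 ⊗ 7) ⊗ (9 ⊕ -4))) gives 23.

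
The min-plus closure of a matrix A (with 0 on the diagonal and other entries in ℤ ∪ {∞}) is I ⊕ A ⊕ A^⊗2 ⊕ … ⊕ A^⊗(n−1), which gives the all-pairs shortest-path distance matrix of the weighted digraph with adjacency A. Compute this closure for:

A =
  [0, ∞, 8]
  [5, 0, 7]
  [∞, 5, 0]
Closure =
  [0, 13, 8]
  [5, 0, 7]
  [10, 5, 0]

This is the Floyd-Warshall all-pairs shortest-path computation. For each intermediate vertex k = 0, 1, …, 2, update dist[i][j] ← min(dist[i][j], dist[i][k] + dist[k][j]). The final matrix gives, for each (i, j), the minimum total weight of any directed path from i to j (possibly empty when i = j).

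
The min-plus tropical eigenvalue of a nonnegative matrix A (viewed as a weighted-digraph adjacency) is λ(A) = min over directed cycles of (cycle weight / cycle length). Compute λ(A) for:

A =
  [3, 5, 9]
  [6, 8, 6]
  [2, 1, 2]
λ(A) = 2

Enumerate directed cycles and compute their means (weight / length). Sample:
  cycle 0 → 0: weight = 3, length = 1, mean = 3/1 ≈ 3.000
  cycle 1 → 1: weight = 8, length = 1, mean = 8/1 ≈ 8.000
  cycle 2 → 2: weight = 2, length = 1, mean = 2/1 ≈ 2.000
  cycle 0 → 1 → 0: weight = 11, length = 2, mean = 11/2 ≈ 5.500
  cycle 0 → 2 → 0: weight = 11, length = 2, mean = 11/2 ≈ 5.500
  cycle 1 → 0 → 1: weight = 11, length = 2, mean = 11/2 ≈ 5.500
Minimum mean = 2.000, attained e.g. along the cycle 2 → 2 with weight 2 and length 1. So λ(A) = 2/1 = 2.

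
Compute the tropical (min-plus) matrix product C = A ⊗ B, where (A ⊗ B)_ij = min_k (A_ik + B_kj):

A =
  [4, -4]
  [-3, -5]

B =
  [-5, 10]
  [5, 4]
A ⊗ B =
  [-1, 0]
  [-8, -1]

Apply the min-plus product entry-by-entry:
  C[0][0] = min over k of (A[0][0] + B[0][0] = 4 + -5 = -1, A[0][1] + B[1][0] = -4 + 5 = 1) = -1 (attained at k = 0)
  C[0][1] = min over k of (A[0][0] + B[0][1] = 4 + 10 = 14, A[0][1] + B[1][1] = -4 + 4 = 0) = 0 (attained at k = 1)
  C[1][0] = min over k of (A[1][0] + B[0][0] = -3 + -5 = -8, A[1][1] + B[1][0] = -5 + 5 = 0) = -8 (attained at k = 0)
  C[1][1] = min over k of (A[1][0] + B[0][1] = -3 + 10 = 7, A[1][1] + B[1][1] = -5 + 4 = -1) = -1 (attained at k = 1)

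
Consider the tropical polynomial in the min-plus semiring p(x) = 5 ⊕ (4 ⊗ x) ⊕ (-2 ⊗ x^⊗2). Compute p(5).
p(5) = 5

A tropical monomial a ⊗ x^⊗i evaluates to a + i · x. Evaluating each term at x = 5:
  Term 0 contributes 5 + 0 · 5 = 5
  Term 1 contributes 4 + 1 · 5 = 9
  Term 2 contributes -2 + 2 · 5 = 8
p(5) = ⊕ of these = min[5, 9, 8] = 5.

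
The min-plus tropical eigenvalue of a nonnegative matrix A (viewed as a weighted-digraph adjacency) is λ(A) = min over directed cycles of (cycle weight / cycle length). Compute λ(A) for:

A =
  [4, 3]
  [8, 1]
λ(A) = 1

Enumerate directed cycles and compute their means (weight / length). Sample:
  cycle 0 → 0: weight = 4, length = 1, mean = 4/1 ≈ 4.000
  cycle 1 → 1: weight = 1, length = 1, mean = 1/1 ≈ 1.000
  cycle 0 → 1 → 0: weight = 11, length = 2, mean = 11/2 ≈ 5.500
  cycle 1 → 0 → 1: weight = 11, length = 2, mean = 11/2 ≈ 5.500
Minimum mean = 1.000, attained e.g. along the cycle 1 → 1 with weight 1 and length 1. So λ(A) = 1/1 = 1.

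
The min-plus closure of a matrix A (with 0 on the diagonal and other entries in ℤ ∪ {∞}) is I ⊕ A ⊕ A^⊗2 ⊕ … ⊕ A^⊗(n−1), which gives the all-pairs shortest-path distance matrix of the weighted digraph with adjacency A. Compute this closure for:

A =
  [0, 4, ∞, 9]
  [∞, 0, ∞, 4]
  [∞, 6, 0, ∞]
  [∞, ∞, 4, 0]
Closure =
  [0, 4, 12, 8]
  [∞, 0, 8, 4]
  [∞, 6, 0, 10]
  [∞, 10, 4, 0]

This is the Floyd-Warshall all-pairs shortest-path computation. For each intermediate vertex k = 0, 1, …, 3, update dist[i][j] ← min(dist[i][j], dist[i][k] + dist[k][j]). The final matrix gives, for each (i, j), the minimum total weight of any directed path from i to j (possibly empty when i = j).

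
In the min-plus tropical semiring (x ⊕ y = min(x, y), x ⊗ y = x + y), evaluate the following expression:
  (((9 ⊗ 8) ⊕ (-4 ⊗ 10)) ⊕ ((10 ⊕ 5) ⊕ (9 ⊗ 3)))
(((9 ⊗ 8) ⊕ (-4 ⊗ 10)) ⊕ ((10 ⊕ 5) ⊕ (9 ⊗ 3))) = 5

Expand innermost to outermost. Recall ⊕ takes the minimum of its arguments and ⊗ takes their sum. Working out the expression (((9 ⊗ 8) ⊕ (-4 ⊗ 10)) ⊕ ((10 ⊕ 5) ⊕ (9 ⊗ 3))) gives 5.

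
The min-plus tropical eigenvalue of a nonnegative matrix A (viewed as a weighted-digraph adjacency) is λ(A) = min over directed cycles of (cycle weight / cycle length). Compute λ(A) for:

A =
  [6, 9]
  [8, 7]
λ(A) = 6

Enumerate directed cycles and compute their means (weight / length). Sample:
  cycle 0 → 0: weight = 6, length = 1, mean = 6/1 ≈ 6.000
  cycle 1 → 1: weight = 7, length = 1, mean = 7/1 ≈ 7.000
  cycle 0 → 1 → 0: weight = 17, length = 2, mean = 17/2 ≈ 8.500
  cycle 1 → 0 → 1: weight = 17, length = 2, mean = 17/2 ≈ 8.500
Minimum mean = 6.000, attained e.g. along the cycle 0 → 0 with weight 6 and length 1. So λ(A) = 6/1 = 6.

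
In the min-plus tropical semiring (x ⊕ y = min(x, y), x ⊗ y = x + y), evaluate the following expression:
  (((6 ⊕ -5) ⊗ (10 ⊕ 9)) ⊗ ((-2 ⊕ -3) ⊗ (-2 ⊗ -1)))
(((6 ⊕ -5) ⊗ (10 ⊕ 9)) ⊗ ((-2 ⊕ -3) ⊗ (-2 ⊗ -1))) = -2

Expand innermost to outermost. Recall ⊕ takes the minimum of its arguments and ⊗ takes their sum. Working out the expression (((6 ⊕ -5) ⊗ (10 ⊕ 9)) ⊗ ((-2 ⊕ -3) ⊗ (-2 ⊗ -1))) gives -2.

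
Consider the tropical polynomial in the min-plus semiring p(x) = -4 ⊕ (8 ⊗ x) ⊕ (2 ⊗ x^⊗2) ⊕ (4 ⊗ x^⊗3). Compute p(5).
p(5) = -4

A tropical monomial a ⊗ x^⊗i evaluates to a + i · x. Evaluating each term at x = 5:
  Term 0 contributes -4 + 0 · 5 = -4
  Term 1 contributes 8 + 1 · 5 = 13
  Term 2 contributes 2 + 2 · 5 = 12
  Term 3 contributes 4 + 3 · 5 = 19
p(5) = ⊕ of these = min[-4, 13, 12, 19] = -4.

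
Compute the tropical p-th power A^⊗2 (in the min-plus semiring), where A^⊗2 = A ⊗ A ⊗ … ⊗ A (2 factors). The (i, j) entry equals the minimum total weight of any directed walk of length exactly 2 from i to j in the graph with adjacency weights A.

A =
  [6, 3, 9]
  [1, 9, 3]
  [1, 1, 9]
A^⊗2 =
  [4, 9, 6]
  [4, 4, 10]
  [2, 4, 4]

Each entry (A^⊗2)_ij equals the minimum over all length-2 walks i = v_0 → v_1 → … → v_2 = j of Σ_t A[v_t][v_{t+1}]. For example, for (i, j) = (0, 2) we minimise over 3 possible intermediate vertex sequences; the minimum is 6, attained along the walk 0 → 1 → 2.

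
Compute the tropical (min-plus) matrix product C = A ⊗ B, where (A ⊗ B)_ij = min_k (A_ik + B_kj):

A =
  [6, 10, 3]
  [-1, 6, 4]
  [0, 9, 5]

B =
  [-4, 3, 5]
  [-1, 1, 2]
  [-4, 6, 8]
A ⊗ B =
  [-1, 9, 11]
  [-5, 2, 4]
  [-4, 3, 5]

Apply the min-plus product entry-by-entry:
  C[0][0] = min over k of (A[0][0] + B[0][0] = 6 + -4 = 2, A[0][1] + B[1][0] = 10 + -1 = 9, A[0][2] + B[2][0] = 3 + -4 = -1) = -1 (attained at k = 2)
  C[0][1] = min over k of (A[0][0] + B[0][1] = 6 + 3 = 9, A[0][1] + B[1][1] = 10 + 1 = 11, A[0][2] + B[2][1] = 3 + 6 = 9) = 9 (attained at k = 0)
  C[0][2] = min over k of (A[0][0] + B[0][2] = 6 + 5 = 11, A[0][1] + B[1][2] = 10 + 2 = 12, A[0][2] + B[2][2] = 3 + 8 = 11) = 11 (attained at k = 0)
  C[1][0] = min over k of (A[1][0] + B[0][0] = -1 + -4 = -5, A[1][1] + B[1][0] = 6 + -1 = 5, A[1][2] + B[2][0] = 4 + -4 = 0) = -5 (attained at k = 0)
  C[1][1] = min over k of (A[1][0] + B[0][1] = -1 + 3 = 2, A[1][1] + B[1][1] = 6 + 1 = 7, A[1][2] + B[2][1] = 4 + 6 = 10) = 2 (attained at k = 0)
  C[1][2] = min over k of (A[1][0] + B[0][2] = -1 + 5 = 4, A[1][1] + B[1][2] = 6 + 2 = 8, A[1][2] + B[2][2] = 4 + 8 = 12) = 4 (attained at k = 0)
  C[2][0] = min over k of (A[2][0] + B[0][0] = 0 + -4 = -4, A[2][1] + B[1][0] = 9 + -1 = 8, A[2][2] + B[2][0] = 5 + -4 = 1) = -4 (attained at k = 0)
  C[2][1] = min over k of (A[2][0] + B[0][1] = 0 + 3 = 3, A[2][1] + B[1][1] = 9 + 1 = 10, A[2][2] + B[2][1] = 5 + 6 = 11) = 3 (attained at k = 0)
  C[2][2] = min over k of (A[2][0] + B[0][2] = 0 + 5 = 5, A[2][1] + B[1][2] = 9 + 2 = 11, A[2][2] + B[2][2] = 5 + 8 = 13) = 5 (attained at k = 0)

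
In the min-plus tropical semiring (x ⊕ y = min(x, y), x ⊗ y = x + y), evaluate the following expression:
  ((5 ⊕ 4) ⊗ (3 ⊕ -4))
((5 ⊕ 4) ⊗ (3 ⊕ -4)) = 0

Expand innermost to outermost. Recall ⊕ takes the minimum of its arguments and ⊗ takes their sum. Working out the expression ((5 ⊕ 4) ⊗ (3 ⊕ -4)) gives 0.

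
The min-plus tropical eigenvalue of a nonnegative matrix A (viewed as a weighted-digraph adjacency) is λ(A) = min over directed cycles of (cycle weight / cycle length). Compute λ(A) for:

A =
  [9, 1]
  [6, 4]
λ(A) = 7/2

Enumerate directed cycles and compute their means (weight / length). Sample:
  cycle 0 → 0: weight = 9, length = 1, mean = 9/1 ≈ 9.000
  cycle 1 → 1: weight = 4, length = 1, mean = 4/1 ≈ 4.000
  cycle 0 → 1 → 0: weight = 7, length = 2, mean = 7/2 ≈ 3.500
  cycle 1 → 0 → 1: weight = 7, length = 2, mean = 7/2 ≈ 3.500
Minimum mean = 3.500, attained e.g. along the cycle 0 → 1 → 0 with weight 7 and length 2. So λ(A) = 7/2 = 7/2.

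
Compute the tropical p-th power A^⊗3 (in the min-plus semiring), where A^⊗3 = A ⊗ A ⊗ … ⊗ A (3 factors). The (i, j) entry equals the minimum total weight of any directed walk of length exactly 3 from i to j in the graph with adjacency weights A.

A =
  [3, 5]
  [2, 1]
A^⊗3 =
  [8, 7]
  [4, 3]

Each entry (A^⊗3)_ij equals the minimum over all length-3 walks i = v_0 → v_1 → … → v_3 = j of Σ_t A[v_t][v_{t+1}]. For example, for (i, j) = (0, 1) we minimise over 4 possible intermediate vertex sequences; the minimum is 7, attained along the walk 0 → 1 → 1 → 1.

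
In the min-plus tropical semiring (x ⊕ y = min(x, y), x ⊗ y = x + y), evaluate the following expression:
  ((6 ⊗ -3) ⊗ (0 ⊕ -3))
((6 ⊗ -3) ⊗ (0 ⊕ -3)) = 0

Expand innermost to outermost. Recall ⊕ takes the minimum of its arguments and ⊗ takes their sum. Working out the expression ((6 ⊗ -3) ⊗ (0 ⊕ -3)) gives 0.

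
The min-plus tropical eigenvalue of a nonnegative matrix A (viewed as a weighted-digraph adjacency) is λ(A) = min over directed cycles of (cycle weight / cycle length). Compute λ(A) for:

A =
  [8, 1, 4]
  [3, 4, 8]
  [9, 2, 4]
λ(A) = 2

Enumerate directed cycles and compute their means (weight / length). Sample:
  cycle 0 → 0: weight = 8, length = 1, mean = 8/1 ≈ 8.000
  cycle 1 → 1: weight = 4, length = 1, mean = 4/1 ≈ 4.000
  cycle 2 → 2: weight = 4, length = 1, mean = 4/1 ≈ 4.000
  cycle 0 → 1 → 0: weight = 4, length = 2, mean = 4/2 ≈ 2.000
  cycle 0 → 2 → 0: weight = 13, length = 2, mean = 13/2 ≈ 6.500
  cycle 1 → 0 → 1: weight = 4, length = 2, mean = 4/2 ≈ 2.000
Minimum mean = 2.000, attained e.g. along the cycle 0 → 1 → 0 with weight 4 and length 2. So λ(A) = 4/2 = 2.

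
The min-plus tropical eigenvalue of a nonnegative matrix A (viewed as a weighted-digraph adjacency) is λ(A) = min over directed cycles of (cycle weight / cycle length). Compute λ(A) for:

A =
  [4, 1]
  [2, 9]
λ(A) = 3/2

Enumerate directed cycles and compute their means (weight / length). Sample:
  cycle 0 → 0: weight = 4, length = 1, mean = 4/1 ≈ 4.000
  cycle 1 → 1: weight = 9, length = 1, mean = 9/1 ≈ 9.000
  cycle 0 → 1 → 0: weight = 3, length = 2, mean = 3/2 ≈ 1.500
  cycle 1 → 0 → 1: weight = 3, length = 2, mean = 3/2 ≈ 1.500
Minimum mean = 1.500, attained e.g. along the cycle 0 → 1 → 0 with weight 3 and length 2. So λ(A) = 3/2 = 3/2.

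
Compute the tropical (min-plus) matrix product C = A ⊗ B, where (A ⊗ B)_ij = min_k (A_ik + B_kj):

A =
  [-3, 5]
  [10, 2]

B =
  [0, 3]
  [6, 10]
A ⊗ B =
  [-3, 0]
  [8, 12]

Apply the min-plus product entry-by-entry:
  C[0][0] = min over k of (A[0][0] + B[0][0] = -3 + 0 = -3, A[0][1] + B[1][0] = 5 + 6 = 11) = -3 (attained at k = 0)
  C[0][1] = min over k of (A[0][0] + B[0][1] = -3 + 3 = 0, A[0][1] + B[1][1] = 5 + 10 = 15) = 0 (attained at k = 0)
  C[1][0] = min over k of (A[1][0] + B[0][0] = 10 + 0 = 10, A[1][1] + B[1][0] = 2 + 6 = 8) = 8 (attained at k = 1)
  C[1][1] = min over k of (A[1][0] + B[0][1] = 10 + 3 = 13, A[1][1] + B[1][1] = 2 + 10 = 12) = 12 (attained at k = 1)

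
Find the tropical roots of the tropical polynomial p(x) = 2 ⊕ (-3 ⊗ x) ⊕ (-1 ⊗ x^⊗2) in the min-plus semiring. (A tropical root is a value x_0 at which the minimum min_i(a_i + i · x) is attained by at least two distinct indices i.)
Roots: {-2, 5}

Each tropical root is a break point of the lower envelope of the lines y = a_i + i · x (there are 3 lines, with slopes 0, 1, ..., 2). Only the lines that attain the minimum somewhere contribute to roots; other lines are dominated. Here the surviving (envelope) indices are i = 2, i = 1, i = 0.
Intersections between consecutive envelope lines give the roots: for adjacent envelope indices i < j the intersection is x = (a_i − a_j) / (j − i). Reading off the sorted break points: {-2, 5}.
Verification: at each break x_0, at least two indices attain the minimum of min_i(a_i + i · x_0).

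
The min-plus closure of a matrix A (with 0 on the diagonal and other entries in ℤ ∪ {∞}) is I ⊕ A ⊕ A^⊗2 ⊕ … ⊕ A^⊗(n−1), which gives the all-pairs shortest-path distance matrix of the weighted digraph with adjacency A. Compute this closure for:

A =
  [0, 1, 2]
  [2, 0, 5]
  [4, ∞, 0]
Closure =
  [0, 1, 2]
  [2, 0, 4]
  [4, 5, 0]

This is the Floyd-Warshall all-pairs shortest-path computation. For each intermediate vertex k = 0, 1, …, 2, update dist[i][j] ← min(dist[i][j], dist[i][k] + dist[k][j]). The final matrix gives, for each (i, j), the minimum total weight of any directed path from i to j (possibly empty when i = j).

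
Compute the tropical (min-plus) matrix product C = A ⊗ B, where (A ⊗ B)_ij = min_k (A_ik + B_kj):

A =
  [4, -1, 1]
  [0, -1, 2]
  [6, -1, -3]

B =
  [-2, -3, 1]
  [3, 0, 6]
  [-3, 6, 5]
A ⊗ B =
  [-2, -1, 5]
  [-2, -3, 1]
  [-6, -1, 2]

Apply the min-plus product entry-by-entry:
  C[0][0] = min over k of (A[0][0] + B[0][0] = 4 + -2 = 2, A[0][1] + B[1][0] = -1 + 3 = 2, A[0][2] + B[2][0] = 1 + -3 = -2) = -2 (attained at k = 2)
  C[0][1] = min over k of (A[0][0] + B[0][1] = 4 + -3 = 1, A[0][1] + B[1][1] = -1 + 0 = -1, A[0][2] + B[2][1] = 1 + 6 = 7) = -1 (attained at k = 1)
  C[0][2] = min over k of (A[0][0] + B[0][2] = 4 + 1 = 5, A[0][1] + B[1][2] = -1 + 6 = 5, A[0][2] + B[2][2] = 1 + 5 = 6) = 5 (attained at k = 0)
  C[1][0] = min over k of (A[1][0] + B[0][0] = 0 + -2 = -2, A[1][1] + B[1][0] = -1 + 3 = 2, A[1][2] + B[2][0] = 2 + -3 = -1) = -2 (attained at k = 0)
  C[1][1] = min over k of (A[1][0] + B[0][1] = 0 + -3 = -3, A[1][1] + B[1][1] = -1 + 0 = -1, A[1][2] + B[2][1] = 2 + 6 = 8) = -3 (attained at k = 0)
  C[1][2] = min over k of (A[1][0] + B[0][2] = 0 + 1 = 1, A[1][1] + B[1][2] = -1 + 6 = 5, A[1][2] + B[2][2] = 2 + 5 = 7) = 1 (attained at k = 0)
  C[2][0] = min over k of (A[2][0] + B[0][0] = 6 + -2 = 4, A[2][1] + B[1][0] = -1 + 3 = 2, A[2][2] + B[2][0] = -3 + -3 = -6) = -6 (attained at k = 2)
  C[2][1] = min over k of (A[2][0] + B[0][1] = 6 + -3 = 3, A[2][1] + B[1][1] = -1 + 0 = -1, A[2][2] + B[2][1] = -3 + 6 = 3) = -1 (attained at k = 1)
  C[2][2] = min over k of (A[2][0] + B[0][2] = 6 + 1 = 7, A[2][1] + B[1][2] = -1 + 6 = 5, A[2][2] + B[2][2] = -3 + 5 = 2) = 2 (attained at k = 2)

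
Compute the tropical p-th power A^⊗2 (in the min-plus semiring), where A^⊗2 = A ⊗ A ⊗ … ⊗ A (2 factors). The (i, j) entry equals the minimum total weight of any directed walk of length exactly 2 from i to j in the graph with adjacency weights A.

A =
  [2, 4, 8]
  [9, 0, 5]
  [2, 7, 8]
A^⊗2 =
  [4, 4, 9]
  [7, 0, 5]
  [4, 6, 10]

Each entry (A^⊗2)_ij equals the minimum over all length-2 walks i = v_0 → v_1 → … → v_2 = j of Σ_t A[v_t][v_{t+1}]. For example, for (i, j) = (0, 2) we minimise over 3 possible intermediate vertex sequences; the minimum is 9, attained along the walk 0 → 1 → 2.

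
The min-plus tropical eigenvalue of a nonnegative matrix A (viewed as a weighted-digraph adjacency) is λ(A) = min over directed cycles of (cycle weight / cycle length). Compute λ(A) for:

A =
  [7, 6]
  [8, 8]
λ(A) = 7

Enumerate directed cycles and compute their means (weight / length). Sample:
  cycle 0 → 0: weight = 7, length = 1, mean = 7/1 ≈ 7.000
  cycle 1 → 1: weight = 8, length = 1, mean = 8/1 ≈ 8.000
  cycle 0 → 1 → 0: weight = 14, length = 2, mean = 14/2 ≈ 7.000
  cycle 1 → 0 → 1: weight = 14, length = 2, mean = 14/2 ≈ 7.000
Minimum mean = 7.000, attained e.g. along the cycle 0 → 0 with weight 7 and length 1. So λ(A) = 7/1 = 7.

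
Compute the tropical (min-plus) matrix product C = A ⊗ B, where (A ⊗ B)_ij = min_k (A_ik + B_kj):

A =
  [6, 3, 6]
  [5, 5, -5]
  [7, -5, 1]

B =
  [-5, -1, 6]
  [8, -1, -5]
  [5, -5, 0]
A ⊗ B =
  [1, 1, -2]
  [0, -10, -5]
  [2, -6, -10]

Apply the min-plus product entry-by-entry:
  C[0][0] = min over k of (A[0][0] + B[0][0] = 6 + -5 = 1, A[0][1] + B[1][0] = 3 + 8 = 11, A[0][2] + B[2][0] = 6 + 5 = 11) = 1 (attained at k = 0)
  C[0][1] = min over k of (A[0][0] + B[0][1] = 6 + -1 = 5, A[0][1] + B[1][1] = 3 + -1 = 2, A[0][2] + B[2][1] = 6 + -5 = 1) = 1 (attained at k = 2)
  C[0][2] = min over k of (A[0][0] + B[0][2] = 6 + 6 = 12, A[0][1] + B[1][2] = 3 + -5 = -2, A[0][2] + B[2][2] = 6 + 0 = 6) = -2 (attained at k = 1)
  C[1][0] = min over k of (A[1][0] + B[0][0] = 5 + -5 = 0, A[1][1] + B[1][0] = 5 + 8 = 13, A[1][2] + B[2][0] = -5 + 5 = 0) = 0 (attained at k = 0)
  C[1][1] = min over k of (A[1][0] + B[0][1] = 5 + -1 = 4, A[1][1] + B[1][1] = 5 + -1 = 4, A[1][2] + B[2][1] = -5 + -5 = -10) = -10 (attained at k = 2)
  C[1][2] = min over k of (A[1][0] + B[0][2] = 5 + 6 = 11, A[1][1] + B[1][2] = 5 + -5 = 0, A[1][2] + B[2][2] = -5 + 0 = -5) = -5 (attained at k = 2)
  C[2][0] = min over k of (A[2][0] + B[0][0] = 7 + -5 = 2, A[2][1] + B[1][0] = -5 + 8 = 3, A[2][2] + B[2][0] = 1 + 5 = 6) = 2 (attained at k = 0)
  C[2][1] = min over k of (A[2][0] + B[0][1] = 7 + -1 = 6, A[2][1] + B[1][1] = -5 + -1 = -6, A[2][2] + B[2][1] = 1 + -5 = -4) = -6 (attained at k = 1)
  C[2][2] = min over k of (A[2][0] + B[0][2] = 7 + 6 = 13, A[2][1] + B[1][2] = -5 + -5 = -10, A[2][2] + B[2][2] = 1 + 0 = 1) = -10 (attained at k = 1)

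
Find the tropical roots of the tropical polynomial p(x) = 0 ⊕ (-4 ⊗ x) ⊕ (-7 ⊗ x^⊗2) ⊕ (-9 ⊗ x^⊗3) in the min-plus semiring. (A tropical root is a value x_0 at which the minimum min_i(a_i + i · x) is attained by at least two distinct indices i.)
Roots: {2, 3, 4}

Each tropical root is a break point of the lower envelope of the lines y = a_i + i · x (there are 4 lines, with slopes 0, 1, ..., 3). Only the lines that attain the minimum somewhere contribute to roots; other lines are dominated. Here the surviving (envelope) indices are i = 3, i = 2, i = 1, i = 0.
Intersections between consecutive envelope lines give the roots: for adjacent envelope indices i < j the intersection is x = (a_i − a_j) / (j − i). Reading off the sorted break points: {2, 3, 4}.
Verification: at each break x_0, at least two indices attain the minimum of min_i(a_i + i · x_0).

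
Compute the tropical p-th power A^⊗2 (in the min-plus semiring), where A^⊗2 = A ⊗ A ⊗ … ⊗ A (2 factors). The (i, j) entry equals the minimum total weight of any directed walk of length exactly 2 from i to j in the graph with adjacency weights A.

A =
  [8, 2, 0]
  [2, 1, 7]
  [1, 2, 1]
A^⊗2 =
  [1, 2, 1]
  [3, 2, 2]
  [2, 3, 1]

Each entry (A^⊗2)_ij equals the minimum over all length-2 walks i = v_0 → v_1 → … → v_2 = j of Σ_t A[v_t][v_{t+1}]. For example, for (i, j) = (0, 2) we minimise over 3 possible intermediate vertex sequences; the minimum is 1, attained along the walk 0 → 2 → 2.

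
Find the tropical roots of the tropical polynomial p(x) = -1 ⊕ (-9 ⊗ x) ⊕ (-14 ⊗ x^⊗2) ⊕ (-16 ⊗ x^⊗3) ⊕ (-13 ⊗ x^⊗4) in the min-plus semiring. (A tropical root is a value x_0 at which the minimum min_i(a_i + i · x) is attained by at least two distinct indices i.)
Roots: {-3, 2, 5, 8}

Each tropical root is a break point of the lower envelope of the lines y = a_i + i · x (there are 5 lines, with slopes 0, 1, ..., 4). Only the lines that attain the minimum somewhere contribute to roots; other lines are dominated. Here the surviving (envelope) indices are i = 4, i = 3, i = 2, i = 1, i = 0.
Intersections between consecutive envelope lines give the roots: for adjacent envelope indices i < j the intersection is x = (a_i − a_j) / (j − i). Reading off the sorted break points: {-3, 2, 5, 8}.
Verification: at each break x_0, at least two indices attain the minimum of min_i(a_i + i · x_0).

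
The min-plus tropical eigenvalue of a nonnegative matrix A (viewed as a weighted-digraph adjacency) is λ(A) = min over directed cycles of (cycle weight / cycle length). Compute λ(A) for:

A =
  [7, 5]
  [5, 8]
λ(A) = 5

Enumerate directed cycles and compute their means (weight / length). Sample:
  cycle 0 → 0: weight = 7, length = 1, mean = 7/1 ≈ 7.000
  cycle 1 → 1: weight = 8, length = 1, mean = 8/1 ≈ 8.000
  cycle 0 → 1 → 0: weight = 10, length = 2, mean = 10/2 ≈ 5.000
  cycle 1 → 0 → 1: weight = 10, length = 2, mean = 10/2 ≈ 5.000
Minimum mean = 5.000, attained e.g. along the cycle 0 → 1 → 0 with weight 10 and length 2. So λ(A) = 10/2 = 5.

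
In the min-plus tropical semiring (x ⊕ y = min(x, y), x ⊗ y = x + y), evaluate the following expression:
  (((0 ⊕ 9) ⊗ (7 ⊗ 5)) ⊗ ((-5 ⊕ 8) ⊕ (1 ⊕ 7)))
(((0 ⊕ 9) ⊗ (7 ⊗ 5)) ⊗ ((-5 ⊕ 8) ⊕ (1 ⊕ 7))) = 7

Expand innermost to outermost. Recall ⊕ takes the minimum of its arguments and ⊗ takes their sum. Working out the expression (((0 ⊕ 9) ⊗ (7 ⊗ 5)) ⊗ ((-5 ⊕ 8) ⊕ (1 ⊕ 7))) gives 7.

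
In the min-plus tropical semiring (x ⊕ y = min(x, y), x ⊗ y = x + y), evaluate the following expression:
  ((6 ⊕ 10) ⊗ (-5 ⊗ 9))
((6 ⊕ 10) ⊗ (-5 ⊗ 9)) = 10

Expand innermost to outermost. Recall ⊕ takes the minimum of its arguments and ⊗ takes their sum. Working out the expression ((6 ⊕ 10) ⊗ (-5 ⊗ 9)) gives 10.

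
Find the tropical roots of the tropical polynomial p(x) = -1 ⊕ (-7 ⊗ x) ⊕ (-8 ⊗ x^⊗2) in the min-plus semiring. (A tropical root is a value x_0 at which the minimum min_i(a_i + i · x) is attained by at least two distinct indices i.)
Roots: {1, 6}

Each tropical root is a break point of the lower envelope of the lines y = a_i + i · x (there are 3 lines, with slopes 0, 1, ..., 2). Only the lines that attain the minimum somewhere contribute to roots; other lines are dominated. Here the surviving (envelope) indices are i = 2, i = 1, i = 0.
Intersections between consecutive envelope lines give the roots: for adjacent envelope indices i < j the intersection is x = (a_i − a_j) / (j − i). Reading off the sorted break points: {1, 6}.
Verification: at each break x_0, at least two indices attain the minimum of min_i(a_i + i · x_0).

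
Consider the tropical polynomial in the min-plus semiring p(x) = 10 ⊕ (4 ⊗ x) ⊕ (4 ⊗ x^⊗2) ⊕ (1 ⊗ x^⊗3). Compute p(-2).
p(-2) = -5

A tropical monomial a ⊗ x^⊗i evaluates to a + i · x. Evaluating each term at x = -2:
  Term 0 contributes 10 + 0 · -2 = 10
  Term 1 contributes 4 + 1 · -2 = 2
  Term 2 contributes 4 + 2 · -2 = 0
  Term 3 contributes 1 + 3 · -2 = -5
p(-2) = ⊕ of these = min[10, 2, 0, -5] = -5.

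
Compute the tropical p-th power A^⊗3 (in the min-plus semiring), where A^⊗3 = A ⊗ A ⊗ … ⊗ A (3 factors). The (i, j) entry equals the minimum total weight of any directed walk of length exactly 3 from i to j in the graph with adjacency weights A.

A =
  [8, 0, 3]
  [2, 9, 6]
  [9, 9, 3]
A^⊗3 =
  [10, 2, 5]
  [4, 10, 8]
  [11, 11, 9]

Each entry (A^⊗3)_ij equals the minimum over all length-3 walks i = v_0 → v_1 → … → v_3 = j of Σ_t A[v_t][v_{t+1}]. For example, for (i, j) = (0, 2) we minimise over 9 possible intermediate vertex sequences; the minimum is 5, attained along the walk 0 → 1 → 0 → 2.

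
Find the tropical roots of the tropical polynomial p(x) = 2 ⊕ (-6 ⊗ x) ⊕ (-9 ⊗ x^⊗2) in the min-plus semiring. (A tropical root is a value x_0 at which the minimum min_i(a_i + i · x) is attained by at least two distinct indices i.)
Roots: {3, 8}

Each tropical root is a break point of the lower envelope of the lines y = a_i + i · x (there are 3 lines, with slopes 0, 1, ..., 2). Only the lines that attain the minimum somewhere contribute to roots; other lines are dominated. Here the surviving (envelope) indices are i = 2, i = 1, i = 0.
Intersections between consecutive envelope lines give the roots: for adjacent envelope indices i < j the intersection is x = (a_i − a_j) / (j − i). Reading off the sorted break points: {3, 8}.
Verification: at each break x_0, at least two indices attain the minimum of min_i(a_i + i · x_0).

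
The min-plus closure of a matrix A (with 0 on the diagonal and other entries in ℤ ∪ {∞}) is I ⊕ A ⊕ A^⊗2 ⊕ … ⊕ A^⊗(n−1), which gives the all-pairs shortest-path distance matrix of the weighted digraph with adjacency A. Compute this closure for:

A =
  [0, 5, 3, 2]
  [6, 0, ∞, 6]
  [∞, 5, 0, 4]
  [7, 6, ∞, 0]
Closure =
  [0, 5, 3, 2]
  [6, 0, 9, 6]
  [11, 5, 0, 4]
  [7, 6, 10, 0]

This is the Floyd-Warshall all-pairs shortest-path computation. For each intermediate vertex k = 0, 1, …, 3, update dist[i][j] ← min(dist[i][j], dist[i][k] + dist[k][j]). The final matrix gives, for each (i, j), the minimum total weight of any directed path from i to j (possibly empty when i = j).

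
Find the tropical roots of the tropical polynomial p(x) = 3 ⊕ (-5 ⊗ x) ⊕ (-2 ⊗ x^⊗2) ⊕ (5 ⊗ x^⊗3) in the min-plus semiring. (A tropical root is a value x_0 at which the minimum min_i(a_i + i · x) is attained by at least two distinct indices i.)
Roots: {-7, -3, 8}

Each tropical root is a break point of the lower envelope of the lines y = a_i + i · x (there are 4 lines, with slopes 0, 1, ..., 3). Only the lines that attain the minimum somewhere contribute to roots; other lines are dominated. Here the surviving (envelope) indices are i = 3, i = 2, i = 1, i = 0.
Intersections between consecutive envelope lines give the roots: for adjacent envelope indices i < j the intersection is x = (a_i − a_j) / (j − i). Reading off the sorted break points: {-7, -3, 8}.
Verification: at each break x_0, at least two indices attain the minimum of min_i(a_i + i · x_0).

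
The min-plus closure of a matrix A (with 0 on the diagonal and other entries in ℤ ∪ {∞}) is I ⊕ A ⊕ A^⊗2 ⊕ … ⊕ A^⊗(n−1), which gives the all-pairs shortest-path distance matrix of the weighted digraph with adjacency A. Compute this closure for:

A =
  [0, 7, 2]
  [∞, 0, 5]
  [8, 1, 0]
Closure =
  [0, 3, 2]
  [13, 0, 5]
  [8, 1, 0]

This is the Floyd-Warshall all-pairs shortest-path computation. For each intermediate vertex k = 0, 1, …, 2, update dist[i][j] ← min(dist[i][j], dist[i][k] + dist[k][j]). The final matrix gives, for each (i, j), the minimum total weight of any directed path from i to j (possibly empty when i = j).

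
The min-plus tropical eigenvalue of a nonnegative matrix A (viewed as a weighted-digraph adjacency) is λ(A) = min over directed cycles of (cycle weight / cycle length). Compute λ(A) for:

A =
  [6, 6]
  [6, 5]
λ(A) = 5

Enumerate directed cycles and compute their means (weight / length). Sample:
  cycle 0 → 0: weight = 6, length = 1, mean = 6/1 ≈ 6.000
  cycle 1 → 1: weight = 5, length = 1, mean = 5/1 ≈ 5.000
  cycle 0 → 1 → 0: weight = 12, length = 2, mean = 12/2 ≈ 6.000
  cycle 1 → 0 → 1: weight = 12, length = 2, mean = 12/2 ≈ 6.000
Minimum mean = 5.000, attained e.g. along the cycle 1 → 1 with weight 5 and length 1. So λ(A) = 5/1 = 5.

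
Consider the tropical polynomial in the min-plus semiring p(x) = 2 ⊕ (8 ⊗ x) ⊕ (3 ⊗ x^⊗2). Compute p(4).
p(4) = 2

A tropical monomial a ⊗ x^⊗i evaluates to a + i · x. Evaluating each term at x = 4:
  Term 0 contributes 2 + 0 · 4 = 2
  Term 1 contributes 8 + 1 · 4 = 12
  Term 2 contributes 3 + 2 · 4 = 11
p(4) = ⊕ of these = min[2, 12, 11] = 2.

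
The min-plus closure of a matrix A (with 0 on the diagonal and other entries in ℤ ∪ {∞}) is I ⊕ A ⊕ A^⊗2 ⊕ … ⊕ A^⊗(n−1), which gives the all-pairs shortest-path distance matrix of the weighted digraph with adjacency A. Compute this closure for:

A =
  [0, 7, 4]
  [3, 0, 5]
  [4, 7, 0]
Closure =
  [0, 7, 4]
  [3, 0, 5]
  [4, 7, 0]

This is the Floyd-Warshall all-pairs shortest-path computation. For each intermediate vertex k = 0, 1, …, 2, update dist[i][j] ← min(dist[i][j], dist[i][k] + dist[k][j]). The final matrix gives, for each (i, j), the minimum total weight of any directed path from i to j (possibly empty when i = j).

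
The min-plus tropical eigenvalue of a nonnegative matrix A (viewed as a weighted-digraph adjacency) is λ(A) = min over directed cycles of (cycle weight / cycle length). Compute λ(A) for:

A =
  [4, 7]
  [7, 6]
λ(A) = 4

Enumerate directed cycles and compute their means (weight / length). Sample:
  cycle 0 → 0: weight = 4, length = 1, mean = 4/1 ≈ 4.000
  cycle 1 → 1: weight = 6, length = 1, mean = 6/1 ≈ 6.000
  cycle 0 → 1 → 0: weight = 14, length = 2, mean = 14/2 ≈ 7.000
  cycle 1 → 0 → 1: weight = 14, length = 2, mean = 14/2 ≈ 7.000
Minimum mean = 4.000, attained e.g. along the cycle 0 → 0 with weight 4 and length 1. So λ(A) = 4/1 = 4.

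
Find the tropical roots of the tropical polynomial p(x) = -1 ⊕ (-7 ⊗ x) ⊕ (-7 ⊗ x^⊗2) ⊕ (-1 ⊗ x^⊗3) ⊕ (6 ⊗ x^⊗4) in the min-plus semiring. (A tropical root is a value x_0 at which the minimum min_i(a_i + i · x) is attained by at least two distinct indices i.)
Roots: {-7, -6, 0, 6}

Each tropical root is a break point of the lower envelope of the lines y = a_i + i · x (there are 5 lines, with slopes 0, 1, ..., 4). Only the lines that attain the minimum somewhere contribute to roots; other lines are dominated. Here the surviving (envelope) indices are i = 4, i = 3, i = 2, i = 1, i = 0.
Intersections between consecutive envelope lines give the roots: for adjacent envelope indices i < j the intersection is x = (a_i − a_j) / (j − i). Reading off the sorted break points: {-7, -6, 0, 6}.
Verification: at each break x_0, at least two indices attain the minimum of min_i(a_i + i · x_0).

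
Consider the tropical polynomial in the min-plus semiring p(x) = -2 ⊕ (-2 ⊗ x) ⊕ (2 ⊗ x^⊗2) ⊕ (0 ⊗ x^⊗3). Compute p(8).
p(8) = -2

A tropical monomial a ⊗ x^⊗i evaluates to a + i · x. Evaluating each term at x = 8:
  Term 0 contributes -2 + 0 · 8 = -2
  Term 1 contributes -2 + 1 · 8 = 6
  Term 2 contributes 2 + 2 · 8 = 18
  Term 3 contributes 0 + 3 · 8 = 24
p(8) = ⊕ of these = min[-2, 6, 18, 24] = -2.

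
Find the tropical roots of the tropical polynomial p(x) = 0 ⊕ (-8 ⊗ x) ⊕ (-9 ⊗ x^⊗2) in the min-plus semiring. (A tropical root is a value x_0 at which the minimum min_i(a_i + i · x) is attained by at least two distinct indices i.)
Roots: {1, 8}

Each tropical root is a break point of the lower envelope of the lines y = a_i + i · x (there are 3 lines, with slopes 0, 1, ..., 2). Only the lines that attain the minimum somewhere contribute to roots; other lines are dominated. Here the surviving (envelope) indices are i = 2, i = 1, i = 0.
Intersections between consecutive envelope lines give the roots: for adjacent envelope indices i < j the intersection is x = (a_i − a_j) / (j − i). Reading off the sorted break points: {1, 8}.
Verification: at each break x_0, at least two indices attain the minimum of min_i(a_i + i · x_0).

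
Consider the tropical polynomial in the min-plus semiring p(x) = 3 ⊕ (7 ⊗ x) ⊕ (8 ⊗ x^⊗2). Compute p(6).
p(6) = 3

A tropical monomial a ⊗ x^⊗i evaluates to a + i · x. Evaluating each term at x = 6:
  Term 0 contributes 3 + 0 · 6 = 3
  Term 1 contributes 7 + 1 · 6 = 13
  Term 2 contributes 8 + 2 · 6 = 20
p(6) = ⊕ of these = min[3, 13, 20] = 3.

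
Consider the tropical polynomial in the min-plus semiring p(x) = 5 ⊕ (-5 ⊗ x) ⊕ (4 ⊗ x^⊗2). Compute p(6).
p(6) = 1

A tropical monomial a ⊗ x^⊗i evaluates to a + i · x. Evaluating each term at x = 6:
  Term 0 contributes 5 + 0 · 6 = 5
  Term 1 contributes -5 + 1 · 6 = 1
  Term 2 contributes 4 + 2 · 6 = 16
p(6) = ⊕ of these = min[5, 1, 16] = 1.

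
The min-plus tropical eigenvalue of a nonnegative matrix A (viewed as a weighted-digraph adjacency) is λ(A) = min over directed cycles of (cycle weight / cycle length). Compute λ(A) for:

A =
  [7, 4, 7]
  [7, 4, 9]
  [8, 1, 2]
λ(A) = 2

Enumerate directed cycles and compute their means (weight / length). Sample:
  cycle 0 → 0: weight = 7, length = 1, mean = 7/1 ≈ 7.000
  cycle 1 → 1: weight = 4, length = 1, mean = 4/1 ≈ 4.000
  cycle 2 → 2: weight = 2, length = 1, mean = 2/1 ≈ 2.000
  cycle 0 → 1 → 0: weight = 11, length = 2, mean = 11/2 ≈ 5.500
  cycle 0 → 2 → 0: weight = 15, length = 2, mean = 15/2 ≈ 7.500
  cycle 1 → 0 → 1: weight = 11, length = 2, mean = 11/2 ≈ 5.500
Minimum mean = 2.000, attained e.g. along the cycle 2 → 2 with weight 2 and length 1. So λ(A) = 2/1 = 2.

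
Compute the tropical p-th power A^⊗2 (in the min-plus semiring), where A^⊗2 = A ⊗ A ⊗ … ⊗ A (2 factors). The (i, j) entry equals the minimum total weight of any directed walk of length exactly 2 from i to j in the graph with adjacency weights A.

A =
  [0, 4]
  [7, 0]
A^⊗2 =
  [0, 4]
  [7, 0]

Each entry (A^⊗2)_ij equals the minimum over all length-2 walks i = v_0 → v_1 → … → v_2 = j of Σ_t A[v_t][v_{t+1}]. For example, for (i, j) = (0, 1) we minimise over 2 possible intermediate vertex sequences; the minimum is 4, attained along the walk 0 → 0 → 1.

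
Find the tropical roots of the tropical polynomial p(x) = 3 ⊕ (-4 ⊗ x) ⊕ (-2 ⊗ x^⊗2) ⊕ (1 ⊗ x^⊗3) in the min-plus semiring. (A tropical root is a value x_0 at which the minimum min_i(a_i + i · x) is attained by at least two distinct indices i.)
Roots: {-3, -2, 7}

Each tropical root is a break point of the lower envelope of the lines y = a_i + i · x (there are 4 lines, with slopes 0, 1, ..., 3). Only the lines that attain the minimum somewhere contribute to roots; other lines are dominated. Here the surviving (envelope) indices are i = 3, i = 2, i = 1, i = 0.
Intersections between consecutive envelope lines give the roots: for adjacent envelope indices i < j the intersection is x = (a_i − a_j) / (j − i). Reading off the sorted break points: {-3, -2, 7}.
Verification: at each break x_0, at least two indices attain the minimum of min_i(a_i + i · x_0).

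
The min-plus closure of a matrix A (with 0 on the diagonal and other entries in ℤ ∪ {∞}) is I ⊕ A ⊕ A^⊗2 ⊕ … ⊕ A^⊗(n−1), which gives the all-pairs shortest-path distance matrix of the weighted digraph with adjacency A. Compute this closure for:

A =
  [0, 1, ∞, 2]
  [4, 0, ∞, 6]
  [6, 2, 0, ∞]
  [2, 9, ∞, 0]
Closure =
  [0, 1, ∞, 2]
  [4, 0, ∞, 6]
  [6, 2, 0, 8]
  [2, 3, ∞, 0]

This is the Floyd-Warshall all-pairs shortest-path computation. For each intermediate vertex k = 0, 1, …, 3, update dist[i][j] ← min(dist[i][j], dist[i][k] + dist[k][j]). The final matrix gives, for each (i, j), the minimum total weight of any directed path from i to j (possibly empty when i = j).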